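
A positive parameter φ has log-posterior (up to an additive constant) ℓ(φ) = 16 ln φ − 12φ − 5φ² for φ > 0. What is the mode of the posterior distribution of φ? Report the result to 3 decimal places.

φ̂_MAP = 0.800

ℓ'(φ) = 16/φ − 12 − 10φ. Setting this to zero and multiplying by φ: 10φ² + 12φ − 16 = 0.
φ = (−12 + √(12² + 4·10·16)) / (2·10) = (−12 + √784) / 20 = (−12 + 28)/20 = 4/5.
ℓ''(φ) = −16/φ² − 10 < 0, confirming a maximum.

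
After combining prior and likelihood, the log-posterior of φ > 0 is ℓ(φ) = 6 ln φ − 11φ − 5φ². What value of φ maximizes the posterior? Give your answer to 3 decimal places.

ℓ'(φ) = 6/φ − 11 − 10φ. Setting this to zero and multiplying by φ: 10φ² + 11φ − 6 = 0.
φ = (−11 + √(11² + 4·10·6)) / (2·10) = (−11 + √361) / 20 = (−11 + 19)/20 = 2/5.
ℓ''(φ) = −6/φ² − 10 < 0, confirming a maximum.

φ̂_MAP = 0.400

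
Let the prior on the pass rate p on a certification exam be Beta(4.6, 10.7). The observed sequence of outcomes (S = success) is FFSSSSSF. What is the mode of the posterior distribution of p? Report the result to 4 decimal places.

p̂_MAP = 0.4038

Prior: Beta(4.6, 10.7).
Data: 5 successes in 8 trials (from the sequence). The binomial likelihood contributes p^5(1−p)^3, so the posterior is Beta(4.6+5, 10.7+3) = Beta(9.6, 13.7).
For Beta(a, b) with a, b > 1 the mode is (a−1)/(a+b−2) = 8.6/21.3 ≈ 0.4038.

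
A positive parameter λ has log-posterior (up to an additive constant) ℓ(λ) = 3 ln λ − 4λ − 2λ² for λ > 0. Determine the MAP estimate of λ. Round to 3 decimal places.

λ̂_MAP = 0.500

ℓ'(λ) = 3/λ − 4 − 4λ. Setting this to zero and multiplying by λ: 4λ² + 4λ − 3 = 0.
λ = (−4 + √(4² + 4·4·3)) / (2·4) = (−4 + √64) / 8 = (−4 + 8)/8 = 1/2.
ℓ''(λ) = −3/λ² − 4 < 0, confirming a maximum.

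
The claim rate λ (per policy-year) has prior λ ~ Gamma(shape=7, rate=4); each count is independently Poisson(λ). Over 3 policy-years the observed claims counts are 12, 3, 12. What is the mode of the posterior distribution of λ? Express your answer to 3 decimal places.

λ̂_MAP = 4.714

Σxᵢ = 12+3+12 = 27, with n = 3.
Posterior ∝ λ^6e^(−4λ) · λ^27e^(−3λ) = λ^33e^(−7λ), i.e. Gamma(shape=34, rate=7).
The mode of a Gamma(a, b) with a ≥ 1 (shape–rate) is (a−1)/b = 33/7 ≈ 4.714.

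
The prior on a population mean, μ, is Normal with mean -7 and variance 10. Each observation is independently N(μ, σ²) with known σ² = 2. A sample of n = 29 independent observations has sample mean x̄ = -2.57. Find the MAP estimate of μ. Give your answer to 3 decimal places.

n = 29, x̄ = -2.57.
For a Normal prior and Normal likelihood with known variance, the posterior is Normal; its mode equals its mean, the precision-weighted average.
Prior precision 1/σ₀² = 1/10 = 0.1; data precision n/σ² = 29/2 = 14.5.
μ̂ = (0.1·(-7) + 14.5·(-2.57)) / (0.1 + 14.5) = (-37.965)/14.6 = -7593/2920 ≈ -2.600.

μ̂_MAP = -2.600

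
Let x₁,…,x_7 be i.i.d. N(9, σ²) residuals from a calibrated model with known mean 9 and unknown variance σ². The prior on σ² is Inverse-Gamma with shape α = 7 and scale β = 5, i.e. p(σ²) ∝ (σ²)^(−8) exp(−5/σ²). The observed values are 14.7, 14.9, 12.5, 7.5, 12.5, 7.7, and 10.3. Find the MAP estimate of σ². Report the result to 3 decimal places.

Sum of squared deviations about the known mean: SS = (14.7−9)² + (14.9−9)² + (12.5−9)² + (7.5−9)² + (12.5−9)² + (7.7−9)² + (10.3−9)² = 97.43.
The Normal likelihood contributes (σ²)^(−n/2) exp(−SS/(2σ²)), so the posterior is Inverse-Gamma(α + n/2, β + SS/2) = Inverse-Gamma(10.5, 53.715).
The mode of Inverse-Gamma(a, b) is b/(a+1) = 53.715/11.5 ≈ 4.671.

σ̂²_MAP = 4.671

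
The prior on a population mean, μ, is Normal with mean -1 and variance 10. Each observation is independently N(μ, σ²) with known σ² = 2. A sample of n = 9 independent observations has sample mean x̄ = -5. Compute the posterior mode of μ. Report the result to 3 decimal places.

μ̂_MAP = -4.913

n = 9, x̄ = -5.
For a Normal prior and Normal likelihood with known variance, the posterior is Normal; its mode equals its mean, the precision-weighted average.
Prior precision 1/σ₀² = 1/10 = 0.1; data precision n/σ² = 9/2 = 4.5.
μ̂ = (0.1·(-1) + 4.5·(-5)) / (0.1 + 4.5) = (-22.6)/4.6 = -113/23 ≈ -4.913.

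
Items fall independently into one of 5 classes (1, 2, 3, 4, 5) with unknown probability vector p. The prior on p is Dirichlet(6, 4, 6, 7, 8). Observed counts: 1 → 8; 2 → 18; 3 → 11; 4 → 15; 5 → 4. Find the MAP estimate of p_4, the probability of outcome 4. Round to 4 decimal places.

MAP estimate: 0.2561

The posterior is Dirichlet(αᵢ + nᵢ) = Dirichlet(14, 22, 17, 22, 12).
For a Dirichlet(a₁,…,a_K) with all aᵢ > 1, the mode has j-th component (aⱼ − 1)/(Σaᵢ − K).
Here Σaᵢ = 87 and K = 5, so p_4 = (22 − 1)/(87 − 5) = 21/82 ≈ 0.2561.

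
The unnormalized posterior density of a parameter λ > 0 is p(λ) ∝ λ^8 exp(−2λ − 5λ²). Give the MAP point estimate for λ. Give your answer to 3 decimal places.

λ̂_MAP = 0.800

ℓ'(λ) = 8/λ − 2 − 10λ. Setting this to zero and multiplying by λ: 10λ² + 2λ − 8 = 0.
λ = (−2 + √(2² + 4·10·8)) / (2·10) = (−2 + √324) / 20 = (−2 + 18)/20 = 4/5.
ℓ''(λ) = −8/λ² − 10 < 0, confirming a maximum.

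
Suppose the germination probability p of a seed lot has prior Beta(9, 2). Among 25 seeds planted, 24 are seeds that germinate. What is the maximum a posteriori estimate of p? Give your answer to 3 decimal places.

p̂_MAP = 0.941

Prior: Beta(9, 2).
Data: 24 successes in 25 trials. The binomial likelihood contributes p^24(1−p)^1, so the posterior is Beta(9+24, 2+1) = Beta(33, 3).
For Beta(a, b) with a, b > 1 the mode is (a−1)/(a+b−2) = 32/34 ≈ 0.941.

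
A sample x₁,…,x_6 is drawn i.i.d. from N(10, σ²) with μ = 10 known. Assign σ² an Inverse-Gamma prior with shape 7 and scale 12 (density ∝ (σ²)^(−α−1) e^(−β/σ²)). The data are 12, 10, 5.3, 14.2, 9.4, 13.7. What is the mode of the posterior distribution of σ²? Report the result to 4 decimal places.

Sum of squared deviations about the known mean: SS = (12−10)² + (10−10)² + (5.3−10)² + (14.2−10)² + (9.4−10)² + (13.7−10)² = 57.78.
The Normal likelihood contributes (σ²)^(−n/2) exp(−SS/(2σ²)), so the posterior is Inverse-Gamma(α + n/2, β + SS/2) = Inverse-Gamma(10, 40.89).
The mode of Inverse-Gamma(a, b) is b/(a+1) = 40.89/11 ≈ 3.7173.

σ̂²_MAP = 3.7173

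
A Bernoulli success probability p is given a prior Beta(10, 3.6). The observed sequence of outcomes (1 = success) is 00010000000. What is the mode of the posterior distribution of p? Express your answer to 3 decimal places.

p̂_MAP = 0.442

Prior: Beta(10, 3.6).
Data: 1 success in 11 trials (from the sequence). The binomial likelihood contributes p(1−p)^10, so the posterior is Beta(10+1, 3.6+10) = Beta(11, 13.6).
For Beta(a, b) with a, b > 1 the mode is (a−1)/(a+b−2) = 10/22.6 ≈ 0.442.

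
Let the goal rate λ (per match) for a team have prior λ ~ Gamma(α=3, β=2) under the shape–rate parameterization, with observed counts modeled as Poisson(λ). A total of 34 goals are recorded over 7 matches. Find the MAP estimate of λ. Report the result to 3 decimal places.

λ̂_MAP = 4.000

Σxᵢ = 34, n = 7.
Posterior ∝ λ^2e^(−2λ) · λ^34e^(−7λ) = λ^36e^(−9λ), i.e. Gamma(shape=37, rate=9).
The mode of a Gamma(a, b) with a ≥ 1 (shape–rate) is (a−1)/b = 36/9 ≈ 4.000.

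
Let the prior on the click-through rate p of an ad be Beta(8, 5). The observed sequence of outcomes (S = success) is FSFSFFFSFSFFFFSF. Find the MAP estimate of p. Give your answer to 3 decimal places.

p̂_MAP = 0.444

Prior: Beta(8, 5).
Data: 5 successes in 16 trials (from the sequence). The binomial likelihood contributes p^5(1−p)^11, so the posterior is Beta(8+5, 5+11) = Beta(13, 16).
For Beta(a, b) with a, b > 1 the mode is (a−1)/(a+b−2) = 12/27 ≈ 0.444.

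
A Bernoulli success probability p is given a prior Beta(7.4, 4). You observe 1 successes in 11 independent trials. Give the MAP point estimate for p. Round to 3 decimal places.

p̂_MAP = 0.363

Prior: Beta(7.4, 4).
Data: 1 success in 11 trials. The binomial likelihood contributes p(1−p)^10, so the posterior is Beta(7.4+1, 4+10) = Beta(8.4, 14).
For Beta(a, b) with a, b > 1 the mode is (a−1)/(a+b−2) = 7.4/20.4 ≈ 0.363.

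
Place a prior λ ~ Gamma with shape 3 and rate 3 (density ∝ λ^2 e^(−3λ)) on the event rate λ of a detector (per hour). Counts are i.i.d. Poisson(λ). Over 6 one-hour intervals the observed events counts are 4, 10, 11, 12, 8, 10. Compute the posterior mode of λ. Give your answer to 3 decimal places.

λ̂_MAP = 6.333

Σxᵢ = 4+10+11+12+8+10 = 55, with n = 6.
Posterior ∝ λ^2e^(−3λ) · λ^55e^(−6λ) = λ^57e^(−9λ), i.e. Gamma(shape=58, rate=9).
The mode of a Gamma(a, b) with a ≥ 1 (shape–rate) is (a−1)/b = 57/9 ≈ 6.333.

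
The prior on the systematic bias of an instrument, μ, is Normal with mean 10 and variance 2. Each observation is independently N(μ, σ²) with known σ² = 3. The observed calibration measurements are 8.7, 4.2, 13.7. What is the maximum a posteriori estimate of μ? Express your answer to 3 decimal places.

μ̂_MAP = 9.244

n = 3; x̄ = (8.7 + 4.2 + 13.7)/3 = 26.6/3 = 133/15 ≈ 8.8667.
For a Normal prior and Normal likelihood with known variance, the posterior is Normal; its mode equals its mean, the precision-weighted average.
Prior precision 1/σ₀² = 1/2 = 0.5; data precision n/σ² = 3/3 = 1.
μ̂ = (0.5·10 + 1·(133/15)) / (0.5 + 1) = (208/15)/1.5 = 416/45 ≈ 9.244.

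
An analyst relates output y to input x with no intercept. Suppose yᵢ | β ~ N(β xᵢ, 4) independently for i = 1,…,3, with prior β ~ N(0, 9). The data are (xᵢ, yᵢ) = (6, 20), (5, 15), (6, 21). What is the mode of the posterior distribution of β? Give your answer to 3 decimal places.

log p(β | y) = −Σ(yᵢ − βxᵢ)²/(2·4) − β²/(2·9) + const.
Setting the derivative to zero: Σxᵢ(yᵢ − βxᵢ)/4 − β/9 = 0, so β = Σxᵢyᵢ / (Σxᵢ² + σ²/τ²).
Σxᵢyᵢ = 6·20 + 5·15 + 6·21 = 321; Σxᵢ² = 97; σ²/τ² = 4/9.
β̂_MAP = 321 / (97 + 4/9) = 321/(877/9) = 2889/877 ≈ 3.294.

β̂_MAP = 3.294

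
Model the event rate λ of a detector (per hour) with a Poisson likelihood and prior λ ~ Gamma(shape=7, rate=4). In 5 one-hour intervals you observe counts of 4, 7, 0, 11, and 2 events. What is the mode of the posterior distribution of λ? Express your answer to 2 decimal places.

Σxᵢ = 4+7+0+11+2 = 24, with n = 5.
Posterior ∝ λ^6e^(−4λ) · λ^24e^(−5λ) = λ^30e^(−9λ), i.e. Gamma(shape=31, rate=9).
The mode of a Gamma(a, b) with a ≥ 1 (shape–rate) is (a−1)/b = 30/9 ≈ 3.33.

λ̂_MAP = 3.33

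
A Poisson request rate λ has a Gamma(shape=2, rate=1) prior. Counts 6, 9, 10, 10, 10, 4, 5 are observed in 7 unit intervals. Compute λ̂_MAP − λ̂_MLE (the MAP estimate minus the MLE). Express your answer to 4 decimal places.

Σxᵢ = 54. Posterior is Gamma(56, 8); MAP = (56−1)/8 = 55/8 ≈ 6.87500.
MLE = x̄ = 54/7 ≈ 7.71429.
Difference = 55/8 − 54/7 = -47/56 ≈ -0.8393.

MAP − MLE = -0.8393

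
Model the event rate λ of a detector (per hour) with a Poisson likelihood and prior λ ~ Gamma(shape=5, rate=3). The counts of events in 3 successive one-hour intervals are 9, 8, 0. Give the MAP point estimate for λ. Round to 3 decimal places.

λ̂_MAP = 3.500

Σxᵢ = 9+8+0 = 17, with n = 3.
Posterior ∝ λ^4e^(−3λ) · λ^17e^(−3λ) = λ^21e^(−6λ), i.e. Gamma(shape=22, rate=6).
The mode of a Gamma(a, b) with a ≥ 1 (shape–rate) is (a−1)/b = 21/6 ≈ 3.500.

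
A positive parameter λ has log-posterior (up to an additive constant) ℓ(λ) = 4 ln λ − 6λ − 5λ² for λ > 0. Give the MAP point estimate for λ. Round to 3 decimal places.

ℓ'(λ) = 4/λ − 6 − 10λ. Setting this to zero and multiplying by λ: 10λ² + 6λ − 4 = 0.
λ = (−6 + √(6² + 4·10·4)) / (2·10) = (−6 + √196) / 20 = (−6 + 14)/20 = 2/5.
ℓ''(λ) = −4/λ² − 10 < 0, confirming a maximum.

λ̂_MAP = 0.400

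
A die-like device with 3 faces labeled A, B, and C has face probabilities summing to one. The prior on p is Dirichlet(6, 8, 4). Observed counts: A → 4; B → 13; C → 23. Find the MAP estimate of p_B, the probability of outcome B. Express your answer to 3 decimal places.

MAP estimate of p_B = 0.364

The posterior is Dirichlet(αᵢ + nᵢ) = Dirichlet(10, 21, 27).
For a Dirichlet(a₁,…,a_K) with all aᵢ > 1, the mode has j-th component (aⱼ − 1)/(Σaᵢ − K).
Here Σaᵢ = 58 and K = 3, so p_B = (21 − 1)/(58 − 3) = 20/55 ≈ 0.364.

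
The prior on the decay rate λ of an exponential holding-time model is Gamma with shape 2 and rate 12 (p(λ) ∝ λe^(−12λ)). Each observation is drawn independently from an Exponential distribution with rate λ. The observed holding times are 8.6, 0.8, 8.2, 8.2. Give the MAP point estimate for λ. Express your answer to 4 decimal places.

λ̂_MAP = 0.1323

The Exponential(rate=λ) likelihood is ∝ λ^n e^(−λΣtᵢ). Here n = 4 and Σtᵢ = 8.6 + 0.8 + 8.2 + 8.2 = 25.8.
Posterior ∝ λe^(−12λ) · λ^4e^(−25.8λ) = λ^5e^(−37.8λ), i.e. Gamma(6, 37.8).
Mode = (a−1)/b = 5/37.8 ≈ 0.1323.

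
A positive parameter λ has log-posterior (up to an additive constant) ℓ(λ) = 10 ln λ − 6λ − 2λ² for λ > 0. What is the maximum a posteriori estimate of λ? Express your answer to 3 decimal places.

ℓ'(λ) = 10/λ − 6 − 4λ. Setting this to zero and multiplying by λ: 4λ² + 6λ − 10 = 0.
λ = (−6 + √(6² + 4·4·10)) / (2·4) = (−6 + √196) / 8 = (−6 + 14)/8 = 1.
ℓ''(λ) = −10/λ² − 4 < 0, confirming a maximum.

λ̂_MAP = 1.000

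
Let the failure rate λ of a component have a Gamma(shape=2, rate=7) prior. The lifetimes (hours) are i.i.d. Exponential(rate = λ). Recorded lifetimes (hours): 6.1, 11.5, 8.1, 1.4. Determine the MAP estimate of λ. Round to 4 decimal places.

λ̂_MAP = 0.1466

The Exponential(rate=λ) likelihood is ∝ λ^n e^(−λΣtᵢ). Here n = 4 and Σtᵢ = 6.1 + 11.5 + 8.1 + 1.4 = 27.1.
Posterior ∝ λe^(−7λ) · λ^4e^(−27.1λ) = λ^5e^(−34.1λ), i.e. Gamma(6, 34.1).
Mode = (a−1)/b = 5/34.1 ≈ 0.1466.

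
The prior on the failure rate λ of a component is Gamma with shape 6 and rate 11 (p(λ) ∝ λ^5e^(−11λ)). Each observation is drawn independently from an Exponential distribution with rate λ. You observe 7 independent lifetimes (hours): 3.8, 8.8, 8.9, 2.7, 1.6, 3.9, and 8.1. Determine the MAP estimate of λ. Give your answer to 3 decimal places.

The Exponential(rate=λ) likelihood is ∝ λ^n e^(−λΣtᵢ). Here n = 7 and Σtᵢ = 3.8 + 8.8 + 8.9 + 2.7 + 1.6 + 3.9 + 8.1 = 37.8.
Posterior ∝ λ^5e^(−11λ) · λ^7e^(−37.8λ) = λ^12e^(−48.8λ), i.e. Gamma(13, 48.8).
Mode = (a−1)/b = 12/48.8 ≈ 0.246.

λ̂_MAP = 0.246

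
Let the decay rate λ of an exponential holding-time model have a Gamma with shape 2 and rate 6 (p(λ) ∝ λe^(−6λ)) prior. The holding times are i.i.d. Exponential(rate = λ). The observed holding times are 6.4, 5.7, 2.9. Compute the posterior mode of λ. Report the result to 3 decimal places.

λ̂_MAP = 0.190

The Exponential(rate=λ) likelihood is ∝ λ^n e^(−λΣtᵢ). Here n = 3 and Σtᵢ = 6.4 + 5.7 + 2.9 = 15.
Posterior ∝ λe^(−6λ) · λ^3e^(−15λ) = λ^4e^(−21λ), i.e. Gamma(5, 21).
Mode = (a−1)/b = 4/21 ≈ 0.190.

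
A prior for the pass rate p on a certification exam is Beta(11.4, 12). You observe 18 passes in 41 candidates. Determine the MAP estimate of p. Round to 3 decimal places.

Prior: Beta(11.4, 12).
Data: 18 successes in 41 trials. The binomial likelihood contributes p^18(1−p)^23, so the posterior is Beta(11.4+18, 12+23) = Beta(29.4, 35).
For Beta(a, b) with a, b > 1 the mode is (a−1)/(a+b−2) = 28.4/62.4 ≈ 0.455.

p̂_MAP = 0.455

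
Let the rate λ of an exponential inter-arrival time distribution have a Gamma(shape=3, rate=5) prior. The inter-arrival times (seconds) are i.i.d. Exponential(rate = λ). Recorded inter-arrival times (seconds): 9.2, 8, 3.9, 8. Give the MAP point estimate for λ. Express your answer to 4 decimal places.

λ̂_MAP = 0.1760

The Exponential(rate=λ) likelihood is ∝ λ^n e^(−λΣtᵢ). Here n = 4 and Σtᵢ = 9.2 + 8 + 3.9 + 8 = 29.1.
Posterior ∝ λ^2e^(−5λ) · λ^4e^(−29.1λ) = λ^6e^(−34.1λ), i.e. Gamma(7, 34.1).
Mode = (a−1)/b = 6/34.1 ≈ 0.1760.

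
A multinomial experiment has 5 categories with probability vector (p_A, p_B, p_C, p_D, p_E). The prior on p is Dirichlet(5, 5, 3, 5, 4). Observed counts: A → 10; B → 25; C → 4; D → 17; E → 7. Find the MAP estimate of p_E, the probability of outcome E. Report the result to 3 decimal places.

MAP estimate of p_E = 0.125

The posterior is Dirichlet(αᵢ + nᵢ) = Dirichlet(15, 30, 7, 22, 11).
For a Dirichlet(a₁,…,a_K) with all aᵢ > 1, the mode has j-th component (aⱼ − 1)/(Σaᵢ − K).
Here Σaᵢ = 85 and K = 5, so p_E = (11 − 1)/(85 − 5) = 10/80 ≈ 0.125.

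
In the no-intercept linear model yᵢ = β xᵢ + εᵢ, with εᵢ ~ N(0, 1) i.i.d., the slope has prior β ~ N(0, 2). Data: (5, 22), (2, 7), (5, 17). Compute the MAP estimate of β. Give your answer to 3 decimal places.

log p(β | y) = −Σ(yᵢ − βxᵢ)²/(2·1) − β²/(2·2) + const.
Setting the derivative to zero: Σxᵢ(yᵢ − βxᵢ)/1 − β/2 = 0, so β = Σxᵢyᵢ / (Σxᵢ² + σ²/τ²).
Σxᵢyᵢ = 5·22 + 2·7 + 5·17 = 209; Σxᵢ² = 54; σ²/τ² = 0.5.
β̂_MAP = 209 / (54 + 0.5) = 209/54.5 ≈ 3.835.

β̂_MAP = 3.835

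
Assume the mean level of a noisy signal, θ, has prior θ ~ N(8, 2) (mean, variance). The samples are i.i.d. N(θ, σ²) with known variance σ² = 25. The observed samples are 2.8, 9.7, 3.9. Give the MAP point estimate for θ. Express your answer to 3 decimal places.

θ̂_MAP = 7.510

n = 3; x̄ = (2.8 + 9.7 + 3.9)/3 = 16.4/3 = 82/15 ≈ 5.4667.
For a Normal prior and Normal likelihood with known variance, the posterior is Normal; its mode equals its mean, the precision-weighted average.
Prior precision 1/σ₀² = 1/2 = 0.5; data precision n/σ² = 3/25 = 0.12.
θ̂ = (0.5·8 + 0.12·(82/15)) / (0.5 + 0.12) = 4.656/0.62 = 1164/155 ≈ 7.510.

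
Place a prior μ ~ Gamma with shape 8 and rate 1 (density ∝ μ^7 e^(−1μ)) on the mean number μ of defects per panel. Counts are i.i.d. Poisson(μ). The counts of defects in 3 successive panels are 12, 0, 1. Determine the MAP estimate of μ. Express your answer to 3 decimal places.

Σxᵢ = 12+0+1 = 13, with n = 3.
Posterior ∝ μ^7e^(−1μ) · μ^13e^(−3μ) = μ^20e^(−4μ), i.e. Gamma(shape=21, rate=4).
The mode of a Gamma(a, b) with a ≥ 1 (shape–rate) is (a−1)/b = 20/4 ≈ 5.000.

μ̂_MAP = 5.000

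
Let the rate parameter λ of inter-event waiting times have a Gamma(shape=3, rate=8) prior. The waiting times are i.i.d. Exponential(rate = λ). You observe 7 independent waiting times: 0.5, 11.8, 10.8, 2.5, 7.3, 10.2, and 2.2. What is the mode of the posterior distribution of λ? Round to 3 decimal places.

λ̂_MAP = 0.169

The Exponential(rate=λ) likelihood is ∝ λ^n e^(−λΣtᵢ). Here n = 7 and Σtᵢ = 0.5 + 11.8 + 10.8 + 2.5 + 7.3 + 10.2 + 2.2 = 45.3.
Posterior ∝ λ^2e^(−8λ) · λ^7e^(−45.3λ) = λ^9e^(−53.3λ), i.e. Gamma(10, 53.3).
Mode = (a−1)/b = 9/53.3 ≈ 0.169.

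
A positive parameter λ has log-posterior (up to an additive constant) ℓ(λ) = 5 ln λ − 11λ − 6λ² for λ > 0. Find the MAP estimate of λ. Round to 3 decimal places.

ℓ'(λ) = 5/λ − 11 − 12λ. Setting this to zero and multiplying by λ: 12λ² + 11λ − 5 = 0.
λ = (−11 + √(11² + 4·12·5)) / (2·12) = (−11 + √361) / 24 = (−11 + 19)/24 = 1/3.
ℓ''(λ) = −5/λ² − 12 < 0, confirming a maximum.

λ̂_MAP = 0.333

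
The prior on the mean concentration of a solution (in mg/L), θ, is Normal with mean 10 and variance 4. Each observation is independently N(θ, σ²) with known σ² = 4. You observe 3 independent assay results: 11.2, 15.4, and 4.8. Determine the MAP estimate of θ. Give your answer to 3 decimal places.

θ̂_MAP = 10.350

n = 3; x̄ = (11.2 + 15.4 + 4.8)/3 = 31.4/3 = 157/15 ≈ 10.4667.
For a Normal prior and Normal likelihood with known variance, the posterior is Normal; its mode equals its mean, the precision-weighted average.
Prior precision 1/σ₀² = 1/4 = 0.25; data precision n/σ² = 3/4 = 0.75.
θ̂ = (0.25·10 + 0.75·(157/15)) / (0.25 + 0.75) = 10.35/1 = 10.350.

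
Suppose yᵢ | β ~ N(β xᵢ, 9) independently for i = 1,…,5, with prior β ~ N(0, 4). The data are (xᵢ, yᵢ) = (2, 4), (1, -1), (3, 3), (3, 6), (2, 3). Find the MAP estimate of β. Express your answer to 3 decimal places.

β̂_MAP = 1.368

log p(β | y) = −Σ(yᵢ − βxᵢ)²/(2·9) − β²/(2·4) + const.
Setting the derivative to zero: Σxᵢ(yᵢ − βxᵢ)/9 − β/4 = 0, so β = Σxᵢyᵢ / (Σxᵢ² + σ²/τ²).
Σxᵢyᵢ = 2·4 + 1·(-1) + 3·3 + 3·6 + 2·3 = 40; Σxᵢ² = 27; σ²/τ² = 2.25.
β̂_MAP = 40 / (27 + 2.25) = 40/29.25 ≈ 1.368.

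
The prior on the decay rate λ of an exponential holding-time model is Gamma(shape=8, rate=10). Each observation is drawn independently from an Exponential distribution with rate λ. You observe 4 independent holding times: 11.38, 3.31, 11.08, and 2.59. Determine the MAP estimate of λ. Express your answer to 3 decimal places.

The Exponential(rate=λ) likelihood is ∝ λ^n e^(−λΣtᵢ). Here n = 4 and Σtᵢ = 11.38 + 3.31 + 11.08 + 2.59 = 28.36.
Posterior ∝ λ^7e^(−10λ) · λ^4e^(−28.36λ) = λ^11e^(−38.36λ), i.e. Gamma(12, 38.36).
Mode = (a−1)/b = 11/38.36 ≈ 0.287.

λ̂_MAP = 0.287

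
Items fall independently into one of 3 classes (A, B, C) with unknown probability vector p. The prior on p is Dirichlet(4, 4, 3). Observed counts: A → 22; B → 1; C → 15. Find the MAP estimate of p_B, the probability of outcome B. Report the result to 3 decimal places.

The posterior is Dirichlet(αᵢ + nᵢ) = Dirichlet(26, 5, 18).
For a Dirichlet(a₁,…,a_K) with all aᵢ > 1, the mode has j-th component (aⱼ − 1)/(Σaᵢ − K).
Here Σaᵢ = 49 and K = 3, so p_B = (5 − 1)/(49 − 3) = 4/46 ≈ 0.087.

MAP estimate of p_B = 0.087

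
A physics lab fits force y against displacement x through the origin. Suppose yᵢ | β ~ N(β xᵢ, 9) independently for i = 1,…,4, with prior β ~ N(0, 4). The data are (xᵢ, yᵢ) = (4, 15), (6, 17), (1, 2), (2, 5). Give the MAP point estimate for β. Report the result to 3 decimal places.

log p(β | y) = −Σ(yᵢ − βxᵢ)²/(2·9) − β²/(2·4) + const.
Setting the derivative to zero: Σxᵢ(yᵢ − βxᵢ)/9 − β/4 = 0, so β = Σxᵢyᵢ / (Σxᵢ² + σ²/τ²).
Σxᵢyᵢ = 4·15 + 6·17 + 1·2 + 2·5 = 174; Σxᵢ² = 57; σ²/τ² = 2.25.
β̂_MAP = 174 / (57 + 2.25) = 174/59.25 ≈ 2.937.

β̂_MAP = 2.937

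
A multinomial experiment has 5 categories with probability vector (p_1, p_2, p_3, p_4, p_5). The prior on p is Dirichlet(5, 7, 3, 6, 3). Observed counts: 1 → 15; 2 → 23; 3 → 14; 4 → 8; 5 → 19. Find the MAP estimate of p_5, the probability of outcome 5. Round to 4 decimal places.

The posterior is Dirichlet(αᵢ + nᵢ) = Dirichlet(20, 30, 17, 14, 22).
For a Dirichlet(a₁,…,a_K) with all aᵢ > 1, the mode has j-th component (aⱼ − 1)/(Σaᵢ − K).
Here Σaᵢ = 103 and K = 5, so p_5 = (22 − 1)/(103 − 5) = 21/98 ≈ 0.2143.

MAP estimate: 0.2143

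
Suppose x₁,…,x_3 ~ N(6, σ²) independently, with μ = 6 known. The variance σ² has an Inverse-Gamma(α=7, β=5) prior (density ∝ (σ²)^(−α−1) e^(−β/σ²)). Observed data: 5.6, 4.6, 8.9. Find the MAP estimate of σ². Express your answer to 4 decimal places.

Sum of squared deviations about the known mean: SS = (5.6−6)² + (4.6−6)² + (8.9−6)² = 10.53.
The Normal likelihood contributes (σ²)^(−n/2) exp(−SS/(2σ²)), so the posterior is Inverse-Gamma(α + n/2, β + SS/2) = Inverse-Gamma(8.5, 10.265).
The mode of Inverse-Gamma(a, b) is b/(a+1) = 10.265/9.5 ≈ 1.0805.

σ̂²_MAP = 1.0805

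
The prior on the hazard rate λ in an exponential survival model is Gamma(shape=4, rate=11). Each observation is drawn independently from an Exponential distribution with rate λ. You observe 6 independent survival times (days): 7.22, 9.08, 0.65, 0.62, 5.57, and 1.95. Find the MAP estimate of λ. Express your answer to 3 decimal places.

The Exponential(rate=λ) likelihood is ∝ λ^n e^(−λΣtᵢ). Here n = 6 and Σtᵢ = 7.22 + 9.08 + 0.65 + 0.62 + 5.57 + 1.95 = 25.09.
Posterior ∝ λ^3e^(−11λ) · λ^6e^(−25.09λ) = λ^9e^(−36.09λ), i.e. Gamma(10, 36.09).
Mode = (a−1)/b = 9/36.09 ≈ 0.249.

λ̂_MAP = 0.249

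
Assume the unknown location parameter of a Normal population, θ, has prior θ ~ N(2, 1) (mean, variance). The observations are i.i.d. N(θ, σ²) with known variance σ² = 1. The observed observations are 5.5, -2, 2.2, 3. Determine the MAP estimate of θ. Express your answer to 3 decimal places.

θ̂_MAP = 2.140

n = 4; x̄ = (5.5 + (-2) + 2.2 + 3)/4 = 8.7/4 = 2.175.
For a Normal prior and Normal likelihood with known variance, the posterior is Normal; its mode equals its mean, the precision-weighted average.
Prior precision 1/σ₀² = 1/1 = 1; data precision n/σ² = 4/1 = 4.
θ̂ = (1·2 + 4·2.175) / (1 + 4) = 10.7/5 = 2.140.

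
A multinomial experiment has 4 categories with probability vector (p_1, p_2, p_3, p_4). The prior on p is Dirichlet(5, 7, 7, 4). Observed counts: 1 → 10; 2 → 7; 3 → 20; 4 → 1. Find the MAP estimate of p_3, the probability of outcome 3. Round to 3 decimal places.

The posterior is Dirichlet(αᵢ + nᵢ) = Dirichlet(15, 14, 27, 5).
For a Dirichlet(a₁,…,a_K) with all aᵢ > 1, the mode has j-th component (aⱼ − 1)/(Σaᵢ − K).
Here Σaᵢ = 61 and K = 4, so p_3 = (27 − 1)/(61 − 4) = 26/57 ≈ 0.456.

MAP estimate: 0.456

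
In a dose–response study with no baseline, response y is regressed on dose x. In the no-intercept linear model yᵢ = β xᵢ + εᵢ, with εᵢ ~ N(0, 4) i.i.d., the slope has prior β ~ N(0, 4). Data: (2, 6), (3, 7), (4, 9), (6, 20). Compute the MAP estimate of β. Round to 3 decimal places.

log p(β | y) = −Σ(yᵢ − βxᵢ)²/(2·4) − β²/(2·4) + const.
Setting the derivative to zero: Σxᵢ(yᵢ − βxᵢ)/4 − β/4 = 0, so β = Σxᵢyᵢ / (Σxᵢ² + σ²/τ²).
Σxᵢyᵢ = 2·6 + 3·7 + 4·9 + 6·20 = 189; Σxᵢ² = 65; σ²/τ² = 1.
β̂_MAP = 189 / (65 + 1) = 189/66 ≈ 2.864.

β̂_MAP = 2.864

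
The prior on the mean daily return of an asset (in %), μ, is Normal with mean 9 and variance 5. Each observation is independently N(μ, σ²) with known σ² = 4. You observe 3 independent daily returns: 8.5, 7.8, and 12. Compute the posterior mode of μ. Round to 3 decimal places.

μ̂_MAP = 9.342

n = 3; x̄ = (8.5 + 7.8 + 12)/3 = 28.3/3 = 283/30 ≈ 9.4333.
For a Normal prior and Normal likelihood with known variance, the posterior is Normal; its mode equals its mean, the precision-weighted average.
Prior precision 1/σ₀² = 1/5 = 0.2; data precision n/σ² = 3/4 = 0.75.
μ̂ = (0.2·9 + 0.75·(283/30)) / (0.2 + 0.75) = 8.875/0.95 = 355/38 ≈ 9.342.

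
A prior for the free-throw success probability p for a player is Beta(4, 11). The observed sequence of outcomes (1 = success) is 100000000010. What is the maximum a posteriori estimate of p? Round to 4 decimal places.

Prior: Beta(4, 11).
Data: 2 successes in 12 trials (from the sequence). The binomial likelihood contributes p^2(1−p)^10, so the posterior is Beta(4+2, 11+10) = Beta(6, 21).
For Beta(a, b) with a, b > 1 the mode is (a−1)/(a+b−2) = 5/25 ≈ 0.2000.

p̂_MAP = 0.2000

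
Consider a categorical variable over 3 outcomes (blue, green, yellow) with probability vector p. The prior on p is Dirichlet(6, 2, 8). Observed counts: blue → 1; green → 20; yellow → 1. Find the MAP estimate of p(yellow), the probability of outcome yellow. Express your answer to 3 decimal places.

MAP estimate of p(yellow) = 0.229

The posterior is Dirichlet(αᵢ + nᵢ) = Dirichlet(7, 22, 9).
For a Dirichlet(a₁,…,a_K) with all aᵢ > 1, the mode has j-th component (aⱼ − 1)/(Σaᵢ − K).
Here Σaᵢ = 38 and K = 3, so p(yellow) = (9 − 1)/(38 − 3) = 8/35 ≈ 0.229.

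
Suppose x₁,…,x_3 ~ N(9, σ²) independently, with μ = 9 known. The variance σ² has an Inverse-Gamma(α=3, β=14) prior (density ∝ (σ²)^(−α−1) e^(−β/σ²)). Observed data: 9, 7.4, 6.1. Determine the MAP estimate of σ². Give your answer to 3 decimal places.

σ̂²_MAP = 3.543

Sum of squared deviations about the known mean: SS = (9−9)² + (7.4−9)² + (6.1−9)² = 10.97.
The Normal likelihood contributes (σ²)^(−n/2) exp(−SS/(2σ²)), so the posterior is Inverse-Gamma(α + n/2, β + SS/2) = Inverse-Gamma(4.5, 19.485).
The mode of Inverse-Gamma(a, b) is b/(a+1) = 19.485/5.5 ≈ 3.543.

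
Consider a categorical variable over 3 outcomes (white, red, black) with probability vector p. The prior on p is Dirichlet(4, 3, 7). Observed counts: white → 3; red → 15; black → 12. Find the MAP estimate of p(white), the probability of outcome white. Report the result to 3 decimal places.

The posterior is Dirichlet(αᵢ + nᵢ) = Dirichlet(7, 18, 19).
For a Dirichlet(a₁,…,a_K) with all aᵢ > 1, the mode has j-th component (aⱼ − 1)/(Σaᵢ − K).
Here Σaᵢ = 44 and K = 3, so p(white) = (7 − 1)/(44 − 3) = 6/41 ≈ 0.146.

MAP estimate of p(white) = 0.146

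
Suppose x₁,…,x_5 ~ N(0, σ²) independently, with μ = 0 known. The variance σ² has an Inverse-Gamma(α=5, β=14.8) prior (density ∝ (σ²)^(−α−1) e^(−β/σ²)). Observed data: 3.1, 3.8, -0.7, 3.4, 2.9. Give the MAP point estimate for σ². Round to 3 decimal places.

Sum of squared deviations about the known mean: SS = (3.1−0)² + (3.8−0)² + (-0.7−0)² + (3.4−0)² + (2.9−0)² = 44.51.
The Normal likelihood contributes (σ²)^(−n/2) exp(−SS/(2σ²)), so the posterior is Inverse-Gamma(α + n/2, β + SS/2) = Inverse-Gamma(7.5, 37.055).
The mode of Inverse-Gamma(a, b) is b/(a+1) = 37.055/8.5 ≈ 4.359.

σ̂²_MAP = 4.359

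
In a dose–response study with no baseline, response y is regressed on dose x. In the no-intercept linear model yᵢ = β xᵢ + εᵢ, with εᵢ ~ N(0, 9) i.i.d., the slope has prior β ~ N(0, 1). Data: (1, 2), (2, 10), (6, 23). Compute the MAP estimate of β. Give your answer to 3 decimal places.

β̂_MAP = 3.200

log p(β | y) = −Σ(yᵢ − βxᵢ)²/(2·9) − β²/(2·1) + const.
Setting the derivative to zero: Σxᵢ(yᵢ − βxᵢ)/9 − β/1 = 0, so β = Σxᵢyᵢ / (Σxᵢ² + σ²/τ²).
Σxᵢyᵢ = 1·2 + 2·10 + 6·23 = 160; Σxᵢ² = 41; σ²/τ² = 9.
β̂_MAP = 160 / (41 + 9) = 160/50 ≈ 3.200.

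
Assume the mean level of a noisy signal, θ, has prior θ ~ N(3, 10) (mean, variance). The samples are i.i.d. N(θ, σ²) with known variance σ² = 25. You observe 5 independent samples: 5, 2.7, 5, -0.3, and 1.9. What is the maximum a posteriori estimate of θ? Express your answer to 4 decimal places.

θ̂_MAP = 2.9067

n = 5; x̄ = (5 + 2.7 + 5 + (-0.3) + 1.9)/5 = 14.3/5 = 2.86.
For a Normal prior and Normal likelihood with known variance, the posterior is Normal; its mode equals its mean, the precision-weighted average.
Prior precision 1/σ₀² = 1/10 = 0.1; data precision n/σ² = 5/25 = 0.2.
θ̂ = (0.1·3 + 0.2·2.86) / (0.1 + 0.2) = 0.872/0.3 = 218/75 ≈ 2.9067.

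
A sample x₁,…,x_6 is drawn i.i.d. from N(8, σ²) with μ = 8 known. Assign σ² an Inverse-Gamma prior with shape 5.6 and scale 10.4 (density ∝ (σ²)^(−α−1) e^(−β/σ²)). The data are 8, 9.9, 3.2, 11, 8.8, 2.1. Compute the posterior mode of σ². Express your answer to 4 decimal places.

σ̂²_MAP = 4.7865

Sum of squared deviations about the known mean: SS = (8−8)² + (9.9−8)² + (3.2−8)² + (11−8)² + (8.8−8)² + (2.1−8)² = 71.1.
The Normal likelihood contributes (σ²)^(−n/2) exp(−SS/(2σ²)), so the posterior is Inverse-Gamma(α + n/2, β + SS/2) = Inverse-Gamma(8.6, 45.95).
The mode of Inverse-Gamma(a, b) is b/(a+1) = 45.95/9.6 ≈ 4.7865.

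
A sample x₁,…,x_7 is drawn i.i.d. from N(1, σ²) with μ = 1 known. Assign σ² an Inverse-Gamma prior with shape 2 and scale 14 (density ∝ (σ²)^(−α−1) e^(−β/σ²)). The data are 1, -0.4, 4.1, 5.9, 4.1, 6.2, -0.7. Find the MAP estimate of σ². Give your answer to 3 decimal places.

σ̂²_MAP = 7.932

Sum of squared deviations about the known mean: SS = (1−1)² + (-0.4−1)² + (4.1−1)² + (5.9−1)² + (4.1−1)² + (6.2−1)² + (-0.7−1)² = 75.12.
The Normal likelihood contributes (σ²)^(−n/2) exp(−SS/(2σ²)), so the posterior is Inverse-Gamma(α + n/2, β + SS/2) = Inverse-Gamma(5.5, 51.56).
The mode of Inverse-Gamma(a, b) is b/(a+1) = 51.56/6.5 ≈ 7.932.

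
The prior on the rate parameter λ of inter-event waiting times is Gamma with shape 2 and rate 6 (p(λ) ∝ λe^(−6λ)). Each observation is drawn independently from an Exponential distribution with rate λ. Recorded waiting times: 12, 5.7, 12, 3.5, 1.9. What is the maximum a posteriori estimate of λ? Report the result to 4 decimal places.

The Exponential(rate=λ) likelihood is ∝ λ^n e^(−λΣtᵢ). Here n = 5 and Σtᵢ = 12 + 5.7 + 12 + 3.5 + 1.9 = 35.1.
Posterior ∝ λe^(−6λ) · λ^5e^(−35.1λ) = λ^6e^(−41.1λ), i.e. Gamma(7, 41.1).
Mode = (a−1)/b = 6/41.1 ≈ 0.1460.

λ̂_MAP = 0.1460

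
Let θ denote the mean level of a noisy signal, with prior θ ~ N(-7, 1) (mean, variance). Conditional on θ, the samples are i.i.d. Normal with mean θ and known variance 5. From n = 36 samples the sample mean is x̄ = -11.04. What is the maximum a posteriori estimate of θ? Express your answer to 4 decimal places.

θ̂_MAP = -10.5473

n = 36, x̄ = -11.04.
For a Normal prior and Normal likelihood with known variance, the posterior is Normal; its mode equals its mean, the precision-weighted average.
Prior precision 1/σ₀² = 1/1 = 1; data precision n/σ² = 36/5 = 7.2.
θ̂ = (1·(-7) + 7.2·(-11.04)) / (1 + 7.2) = (-86.488)/8.2 = -10811/1025 ≈ -10.5473.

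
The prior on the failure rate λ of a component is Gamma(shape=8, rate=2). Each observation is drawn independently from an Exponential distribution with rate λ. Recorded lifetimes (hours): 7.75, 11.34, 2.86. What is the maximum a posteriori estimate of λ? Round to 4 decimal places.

λ̂_MAP = 0.4175

The Exponential(rate=λ) likelihood is ∝ λ^n e^(−λΣtᵢ). Here n = 3 and Σtᵢ = 7.75 + 11.34 + 2.86 = 21.95.
Posterior ∝ λ^7e^(−2λ) · λ^3e^(−21.95λ) = λ^10e^(−23.95λ), i.e. Gamma(11, 23.95).
Mode = (a−1)/b = 10/23.95 ≈ 0.4175.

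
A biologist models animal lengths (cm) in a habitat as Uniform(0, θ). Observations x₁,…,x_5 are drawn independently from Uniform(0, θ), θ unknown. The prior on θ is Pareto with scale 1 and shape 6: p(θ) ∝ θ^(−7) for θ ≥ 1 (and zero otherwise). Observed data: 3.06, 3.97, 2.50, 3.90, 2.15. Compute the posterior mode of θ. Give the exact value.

θ̂_MAP = 3.97

The Uniform(0, θ) likelihood is θ^(−n) for θ ≥ max(xᵢ), zero otherwise. Here max(xᵢ) = 3.97.
Posterior ∝ θ^(−7) · θ^(−5) = θ^(−12) on θ ≥ max(1, 3.97) = 3.97.
This density is strictly decreasing in θ, so the posterior mode lies at the lower boundary of the support.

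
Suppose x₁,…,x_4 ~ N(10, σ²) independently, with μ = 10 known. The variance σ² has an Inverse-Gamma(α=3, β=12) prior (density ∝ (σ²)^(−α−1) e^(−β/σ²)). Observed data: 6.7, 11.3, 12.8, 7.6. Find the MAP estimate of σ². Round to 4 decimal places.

σ̂²_MAP = 4.1817

Sum of squared deviations about the known mean: SS = (6.7−10)² + (11.3−10)² + (12.8−10)² + (7.6−10)² = 26.18.
The Normal likelihood contributes (σ²)^(−n/2) exp(−SS/(2σ²)), so the posterior is Inverse-Gamma(α + n/2, β + SS/2) = Inverse-Gamma(5, 25.09).
The mode of Inverse-Gamma(a, b) is b/(a+1) = 25.09/6 ≈ 4.1817.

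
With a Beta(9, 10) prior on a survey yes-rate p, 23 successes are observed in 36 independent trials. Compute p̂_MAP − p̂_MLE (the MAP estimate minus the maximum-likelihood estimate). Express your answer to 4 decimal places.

MAP − MLE = -0.0540

Posterior is Beta(32, 23); MAP = (32−1)/(55−2) = 31/53 ≈ 0.58491.
MLE ignores the prior: p̂_MLE = k/n = 23/36 ≈ 0.63889.
Difference = 31/53 − 23/36 = -103/1908 ≈ -0.0540.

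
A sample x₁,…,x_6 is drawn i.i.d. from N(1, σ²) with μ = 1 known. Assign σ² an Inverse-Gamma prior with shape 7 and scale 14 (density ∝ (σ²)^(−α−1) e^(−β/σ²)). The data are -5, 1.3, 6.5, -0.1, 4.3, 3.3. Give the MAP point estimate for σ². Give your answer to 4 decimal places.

σ̂²_MAP = 5.0786

Sum of squared deviations about the known mean: SS = (-5−1)² + (1.3−1)² + (6.5−1)² + (-0.1−1)² + (4.3−1)² + (3.3−1)² = 83.73.
The Normal likelihood contributes (σ²)^(−n/2) exp(−SS/(2σ²)), so the posterior is Inverse-Gamma(α + n/2, β + SS/2) = Inverse-Gamma(10, 55.865).
The mode of Inverse-Gamma(a, b) is b/(a+1) = 55.865/11 ≈ 5.0786.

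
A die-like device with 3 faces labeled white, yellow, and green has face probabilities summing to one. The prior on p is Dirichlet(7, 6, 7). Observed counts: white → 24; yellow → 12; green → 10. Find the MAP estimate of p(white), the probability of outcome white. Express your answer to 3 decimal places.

The posterior is Dirichlet(αᵢ + nᵢ) = Dirichlet(31, 18, 17).
For a Dirichlet(a₁,…,a_K) with all aᵢ > 1, the mode has j-th component (aⱼ − 1)/(Σaᵢ − K).
Here Σaᵢ = 66 and K = 3, so p(white) = (31 − 1)/(66 − 3) = 30/63 ≈ 0.476.

MAP estimate of p(white) = 0.476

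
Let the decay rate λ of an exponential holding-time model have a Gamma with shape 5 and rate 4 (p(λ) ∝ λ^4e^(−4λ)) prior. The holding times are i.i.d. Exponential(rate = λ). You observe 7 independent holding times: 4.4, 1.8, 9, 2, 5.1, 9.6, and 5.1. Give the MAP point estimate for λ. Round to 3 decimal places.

The Exponential(rate=λ) likelihood is ∝ λ^n e^(−λΣtᵢ). Here n = 7 and Σtᵢ = 4.4 + 1.8 + 9 + 2 + 5.1 + 9.6 + 5.1 = 37.
Posterior ∝ λ^4e^(−4λ) · λ^7e^(−37λ) = λ^11e^(−41λ), i.e. Gamma(12, 41).
Mode = (a−1)/b = 11/41 ≈ 0.268.

λ̂_MAP = 0.268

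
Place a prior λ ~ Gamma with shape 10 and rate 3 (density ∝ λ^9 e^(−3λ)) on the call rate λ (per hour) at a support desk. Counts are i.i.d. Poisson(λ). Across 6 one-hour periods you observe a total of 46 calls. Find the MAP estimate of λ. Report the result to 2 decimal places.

λ̂_MAP = 6.11

Σxᵢ = 46, n = 6.
Posterior ∝ λ^9e^(−3λ) · λ^46e^(−6λ) = λ^55e^(−9λ), i.e. Gamma(shape=56, rate=9).
The mode of a Gamma(a, b) with a ≥ 1 (shape–rate) is (a−1)/b = 55/9 ≈ 6.11.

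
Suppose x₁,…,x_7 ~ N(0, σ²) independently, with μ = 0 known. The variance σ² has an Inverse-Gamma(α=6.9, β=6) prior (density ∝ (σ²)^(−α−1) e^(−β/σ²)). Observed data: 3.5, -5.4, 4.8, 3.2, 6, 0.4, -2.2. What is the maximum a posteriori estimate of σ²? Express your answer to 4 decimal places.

Sum of squared deviations about the known mean: SS = (3.5−0)² + (-5.4−0)² + (4.8−0)² + (3.2−0)² + (6−0)² + (0.4−0)² + (-2.2−0)² = 115.69.
The Normal likelihood contributes (σ²)^(−n/2) exp(−SS/(2σ²)), so the posterior is Inverse-Gamma(α + n/2, β + SS/2) = Inverse-Gamma(10.4, 63.845).
The mode of Inverse-Gamma(a, b) is b/(a+1) = 63.845/11.4 ≈ 5.6004.

σ̂²_MAP = 5.6004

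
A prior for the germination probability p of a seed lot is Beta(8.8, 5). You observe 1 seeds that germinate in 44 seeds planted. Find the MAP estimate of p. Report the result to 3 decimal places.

p̂_MAP = 0.158

Prior: Beta(8.8, 5).
Data: 1 success in 44 trials. The binomial likelihood contributes p(1−p)^43, so the posterior is Beta(8.8+1, 5+43) = Beta(9.8, 48).
For Beta(a, b) with a, b > 1 the mode is (a−1)/(a+b−2) = 8.8/55.8 ≈ 0.158.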